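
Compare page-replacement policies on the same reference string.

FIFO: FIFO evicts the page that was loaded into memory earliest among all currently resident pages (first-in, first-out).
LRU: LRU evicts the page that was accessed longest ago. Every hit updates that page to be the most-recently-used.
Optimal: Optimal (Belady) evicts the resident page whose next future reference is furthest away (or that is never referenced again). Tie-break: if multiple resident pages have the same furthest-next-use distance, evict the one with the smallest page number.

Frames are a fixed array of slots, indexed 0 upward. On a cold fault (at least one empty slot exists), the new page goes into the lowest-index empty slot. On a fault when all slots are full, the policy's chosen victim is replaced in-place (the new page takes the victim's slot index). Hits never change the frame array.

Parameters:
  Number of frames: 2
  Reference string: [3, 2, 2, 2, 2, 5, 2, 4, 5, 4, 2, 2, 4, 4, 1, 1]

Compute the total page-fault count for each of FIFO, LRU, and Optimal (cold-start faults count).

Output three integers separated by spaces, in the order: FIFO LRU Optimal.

--- FIFO ---
  step 0: ref 3 -> FAULT, frames=[3,-] (faults so far: 1)
  step 1: ref 2 -> FAULT, frames=[3,2] (faults so far: 2)
  step 2: ref 2 -> HIT, frames=[3,2] (faults so far: 2)
  step 3: ref 2 -> HIT, frames=[3,2] (faults so far: 2)
  step 4: ref 2 -> HIT, frames=[3,2] (faults so far: 2)
  step 5: ref 5 -> FAULT, evict 3, frames=[5,2] (faults so far: 3)
  step 6: ref 2 -> HIT, frames=[5,2] (faults so far: 3)
  step 7: ref 4 -> FAULT, evict 2, frames=[5,4] (faults so far: 4)
  step 8: ref 5 -> HIT, frames=[5,4] (faults so far: 4)
  step 9: ref 4 -> HIT, frames=[5,4] (faults so far: 4)
  step 10: ref 2 -> FAULT, evict 5, frames=[2,4] (faults so far: 5)
  step 11: ref 2 -> HIT, frames=[2,4] (faults so far: 5)
  step 12: ref 4 -> HIT, frames=[2,4] (faults so far: 5)
  step 13: ref 4 -> HIT, frames=[2,4] (faults so far: 5)
  step 14: ref 1 -> FAULT, evict 4, frames=[2,1] (faults so far: 6)
  step 15: ref 1 -> HIT, frames=[2,1] (faults so far: 6)
  FIFO total faults: 6
--- LRU ---
  step 0: ref 3 -> FAULT, frames=[3,-] (faults so far: 1)
  step 1: ref 2 -> FAULT, frames=[3,2] (faults so far: 2)
  step 2: ref 2 -> HIT, frames=[3,2] (faults so far: 2)
  step 3: ref 2 -> HIT, frames=[3,2] (faults so far: 2)
  step 4: ref 2 -> HIT, frames=[3,2] (faults so far: 2)
  step 5: ref 5 -> FAULT, evict 3, frames=[5,2] (faults so far: 3)
  step 6: ref 2 -> HIT, frames=[5,2] (faults so far: 3)
  step 7: ref 4 -> FAULT, evict 5, frames=[4,2] (faults so far: 4)
  step 8: ref 5 -> FAULT, evict 2, frames=[4,5] (faults so far: 5)
  step 9: ref 4 -> HIT, frames=[4,5] (faults so far: 5)
  step 10: ref 2 -> FAULT, evict 5, frames=[4,2] (faults so far: 6)
  step 11: ref 2 -> HIT, frames=[4,2] (faults so far: 6)
  step 12: ref 4 -> HIT, frames=[4,2] (faults so far: 6)
  step 13: ref 4 -> HIT, frames=[4,2] (faults so far: 6)
  step 14: ref 1 -> FAULT, evict 2, frames=[4,1] (faults so far: 7)
  step 15: ref 1 -> HIT, frames=[4,1] (faults so far: 7)
  LRU total faults: 7
--- Optimal ---
  step 0: ref 3 -> FAULT, frames=[3,-] (faults so far: 1)
  step 1: ref 2 -> FAULT, frames=[3,2] (faults so far: 2)
  step 2: ref 2 -> HIT, frames=[3,2] (faults so far: 2)
  step 3: ref 2 -> HIT, frames=[3,2] (faults so far: 2)
  step 4: ref 2 -> HIT, frames=[3,2] (faults so far: 2)
  step 5: ref 5 -> FAULT, evict 3, frames=[5,2] (faults so far: 3)
  step 6: ref 2 -> HIT, frames=[5,2] (faults so far: 3)
  step 7: ref 4 -> FAULT, evict 2, frames=[5,4] (faults so far: 4)
  step 8: ref 5 -> HIT, frames=[5,4] (faults so far: 4)
  step 9: ref 4 -> HIT, frames=[5,4] (faults so far: 4)
  step 10: ref 2 -> FAULT, evict 5, frames=[2,4] (faults so far: 5)
  step 11: ref 2 -> HIT, frames=[2,4] (faults so far: 5)
  step 12: ref 4 -> HIT, frames=[2,4] (faults so far: 5)
  step 13: ref 4 -> HIT, frames=[2,4] (faults so far: 5)
  step 14: ref 1 -> FAULT, evict 2, frames=[1,4] (faults so far: 6)
  step 15: ref 1 -> HIT, frames=[1,4] (faults so far: 6)
  Optimal total faults: 6

Answer: 6 7 6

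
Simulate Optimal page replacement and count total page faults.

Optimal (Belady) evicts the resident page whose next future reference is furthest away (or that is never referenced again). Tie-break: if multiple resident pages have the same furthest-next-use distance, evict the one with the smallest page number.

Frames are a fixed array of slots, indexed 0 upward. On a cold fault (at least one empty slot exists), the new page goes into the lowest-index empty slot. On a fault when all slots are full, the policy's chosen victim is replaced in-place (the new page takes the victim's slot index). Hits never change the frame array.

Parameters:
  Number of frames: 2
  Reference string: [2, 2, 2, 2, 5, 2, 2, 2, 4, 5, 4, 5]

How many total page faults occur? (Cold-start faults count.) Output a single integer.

Answer: 3

Derivation:
Step 0: ref 2 → FAULT, frames=[2,-]
Step 1: ref 2 → HIT, frames=[2,-]
Step 2: ref 2 → HIT, frames=[2,-]
Step 3: ref 2 → HIT, frames=[2,-]
Step 4: ref 5 → FAULT, frames=[2,5]
Step 5: ref 2 → HIT, frames=[2,5]
Step 6: ref 2 → HIT, frames=[2,5]
Step 7: ref 2 → HIT, frames=[2,5]
Step 8: ref 4 → FAULT (evict 2), frames=[4,5]
Step 9: ref 5 → HIT, frames=[4,5]
Step 10: ref 4 → HIT, frames=[4,5]
Step 11: ref 5 → HIT, frames=[4,5]
Total faults: 3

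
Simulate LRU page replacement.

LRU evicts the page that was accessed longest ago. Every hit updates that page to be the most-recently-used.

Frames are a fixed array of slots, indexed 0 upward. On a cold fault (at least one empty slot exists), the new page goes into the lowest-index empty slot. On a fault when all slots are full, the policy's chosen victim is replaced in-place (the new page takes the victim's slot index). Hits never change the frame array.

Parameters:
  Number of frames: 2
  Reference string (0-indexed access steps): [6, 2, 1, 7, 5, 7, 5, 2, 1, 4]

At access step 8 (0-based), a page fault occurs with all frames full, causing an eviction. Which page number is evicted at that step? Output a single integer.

Answer: 5

Derivation:
Step 0: ref 6 -> FAULT, frames=[6,-]
Step 1: ref 2 -> FAULT, frames=[6,2]
Step 2: ref 1 -> FAULT, evict 6, frames=[1,2]
Step 3: ref 7 -> FAULT, evict 2, frames=[1,7]
Step 4: ref 5 -> FAULT, evict 1, frames=[5,7]
Step 5: ref 7 -> HIT, frames=[5,7]
Step 6: ref 5 -> HIT, frames=[5,7]
Step 7: ref 2 -> FAULT, evict 7, frames=[5,2]
Step 8: ref 1 -> FAULT, evict 5, frames=[1,2]
At step 8: evicted page 5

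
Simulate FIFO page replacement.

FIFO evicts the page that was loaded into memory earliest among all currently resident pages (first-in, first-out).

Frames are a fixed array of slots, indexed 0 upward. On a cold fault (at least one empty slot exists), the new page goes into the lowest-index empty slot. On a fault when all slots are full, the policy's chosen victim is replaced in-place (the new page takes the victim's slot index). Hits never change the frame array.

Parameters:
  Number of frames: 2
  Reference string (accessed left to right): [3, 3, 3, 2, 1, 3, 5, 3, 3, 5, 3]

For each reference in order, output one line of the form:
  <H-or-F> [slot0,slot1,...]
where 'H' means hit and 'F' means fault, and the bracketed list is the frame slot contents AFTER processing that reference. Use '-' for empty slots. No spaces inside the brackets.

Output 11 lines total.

F [3,-]
H [3,-]
H [3,-]
F [3,2]
F [1,2]
F [1,3]
F [5,3]
H [5,3]
H [5,3]
H [5,3]
H [5,3]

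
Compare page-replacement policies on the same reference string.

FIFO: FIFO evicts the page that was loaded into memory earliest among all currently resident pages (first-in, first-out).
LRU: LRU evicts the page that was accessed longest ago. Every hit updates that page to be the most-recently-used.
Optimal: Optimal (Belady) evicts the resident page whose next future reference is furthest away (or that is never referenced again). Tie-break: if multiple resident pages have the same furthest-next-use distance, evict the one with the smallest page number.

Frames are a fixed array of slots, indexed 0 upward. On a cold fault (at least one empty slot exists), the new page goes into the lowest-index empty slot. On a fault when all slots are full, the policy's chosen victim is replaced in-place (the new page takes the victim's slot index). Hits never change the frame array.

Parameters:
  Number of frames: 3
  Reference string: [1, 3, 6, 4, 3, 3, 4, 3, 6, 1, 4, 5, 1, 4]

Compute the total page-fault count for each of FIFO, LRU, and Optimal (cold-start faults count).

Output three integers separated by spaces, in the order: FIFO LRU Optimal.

Answer: 6 7 6

Derivation:
--- FIFO ---
  step 0: ref 1 -> FAULT, frames=[1,-,-] (faults so far: 1)
  step 1: ref 3 -> FAULT, frames=[1,3,-] (faults so far: 2)
  step 2: ref 6 -> FAULT, frames=[1,3,6] (faults so far: 3)
  step 3: ref 4 -> FAULT, evict 1, frames=[4,3,6] (faults so far: 4)
  step 4: ref 3 -> HIT, frames=[4,3,6] (faults so far: 4)
  step 5: ref 3 -> HIT, frames=[4,3,6] (faults so far: 4)
  step 6: ref 4 -> HIT, frames=[4,3,6] (faults so far: 4)
  step 7: ref 3 -> HIT, frames=[4,3,6] (faults so far: 4)
  step 8: ref 6 -> HIT, frames=[4,3,6] (faults so far: 4)
  step 9: ref 1 -> FAULT, evict 3, frames=[4,1,6] (faults so far: 5)
  step 10: ref 4 -> HIT, frames=[4,1,6] (faults so far: 5)
  step 11: ref 5 -> FAULT, evict 6, frames=[4,1,5] (faults so far: 6)
  step 12: ref 1 -> HIT, frames=[4,1,5] (faults so far: 6)
  step 13: ref 4 -> HIT, frames=[4,1,5] (faults so far: 6)
  FIFO total faults: 6
--- LRU ---
  step 0: ref 1 -> FAULT, frames=[1,-,-] (faults so far: 1)
  step 1: ref 3 -> FAULT, frames=[1,3,-] (faults so far: 2)
  step 2: ref 6 -> FAULT, frames=[1,3,6] (faults so far: 3)
  step 3: ref 4 -> FAULT, evict 1, frames=[4,3,6] (faults so far: 4)
  step 4: ref 3 -> HIT, frames=[4,3,6] (faults so far: 4)
  step 5: ref 3 -> HIT, frames=[4,3,6] (faults so far: 4)
  step 6: ref 4 -> HIT, frames=[4,3,6] (faults so far: 4)
  step 7: ref 3 -> HIT, frames=[4,3,6] (faults so far: 4)
  step 8: ref 6 -> HIT, frames=[4,3,6] (faults so far: 4)
  step 9: ref 1 -> FAULT, evict 4, frames=[1,3,6] (faults so far: 5)
  step 10: ref 4 -> FAULT, evict 3, frames=[1,4,6] (faults so far: 6)
  step 11: ref 5 -> FAULT, evict 6, frames=[1,4,5] (faults so far: 7)
  step 12: ref 1 -> HIT, frames=[1,4,5] (faults so far: 7)
  step 13: ref 4 -> HIT, frames=[1,4,5] (faults so far: 7)
  LRU total faults: 7
--- Optimal ---
  step 0: ref 1 -> FAULT, frames=[1,-,-] (faults so far: 1)
  step 1: ref 3 -> FAULT, frames=[1,3,-] (faults so far: 2)
  step 2: ref 6 -> FAULT, frames=[1,3,6] (faults so far: 3)
  step 3: ref 4 -> FAULT, evict 1, frames=[4,3,6] (faults so far: 4)
  step 4: ref 3 -> HIT, frames=[4,3,6] (faults so far: 4)
  step 5: ref 3 -> HIT, frames=[4,3,6] (faults so far: 4)
  step 6: ref 4 -> HIT, frames=[4,3,6] (faults so far: 4)
  step 7: ref 3 -> HIT, frames=[4,3,6] (faults so far: 4)
  step 8: ref 6 -> HIT, frames=[4,3,6] (faults so far: 4)
  step 9: ref 1 -> FAULT, evict 3, frames=[4,1,6] (faults so far: 5)
  step 10: ref 4 -> HIT, frames=[4,1,6] (faults so far: 5)
  step 11: ref 5 -> FAULT, evict 6, frames=[4,1,5] (faults so far: 6)
  step 12: ref 1 -> HIT, frames=[4,1,5] (faults so far: 6)
  step 13: ref 4 -> HIT, frames=[4,1,5] (faults so far: 6)
  Optimal total faults: 6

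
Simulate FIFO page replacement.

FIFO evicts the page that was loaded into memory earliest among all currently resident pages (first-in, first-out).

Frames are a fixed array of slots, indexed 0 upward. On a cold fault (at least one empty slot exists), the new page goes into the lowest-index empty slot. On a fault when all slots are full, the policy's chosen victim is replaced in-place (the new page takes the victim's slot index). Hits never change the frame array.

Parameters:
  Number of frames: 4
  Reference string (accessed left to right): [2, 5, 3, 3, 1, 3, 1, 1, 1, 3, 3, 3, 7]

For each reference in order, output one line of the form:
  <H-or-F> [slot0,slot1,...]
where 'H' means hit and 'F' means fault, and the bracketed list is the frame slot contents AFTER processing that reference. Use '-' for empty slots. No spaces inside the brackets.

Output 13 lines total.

F [2,-,-,-]
F [2,5,-,-]
F [2,5,3,-]
H [2,5,3,-]
F [2,5,3,1]
H [2,5,3,1]
H [2,5,3,1]
H [2,5,3,1]
H [2,5,3,1]
H [2,5,3,1]
H [2,5,3,1]
H [2,5,3,1]
F [7,5,3,1]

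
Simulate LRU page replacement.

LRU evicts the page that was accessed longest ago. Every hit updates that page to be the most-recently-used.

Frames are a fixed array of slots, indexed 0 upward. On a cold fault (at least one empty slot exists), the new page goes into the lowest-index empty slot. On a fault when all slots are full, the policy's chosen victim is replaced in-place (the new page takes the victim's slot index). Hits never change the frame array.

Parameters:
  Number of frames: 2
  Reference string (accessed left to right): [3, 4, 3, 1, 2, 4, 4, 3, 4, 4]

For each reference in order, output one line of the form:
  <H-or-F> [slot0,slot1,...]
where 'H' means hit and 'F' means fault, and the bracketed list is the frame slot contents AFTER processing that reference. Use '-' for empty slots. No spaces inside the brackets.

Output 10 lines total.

F [3,-]
F [3,4]
H [3,4]
F [3,1]
F [2,1]
F [2,4]
H [2,4]
F [3,4]
H [3,4]
H [3,4]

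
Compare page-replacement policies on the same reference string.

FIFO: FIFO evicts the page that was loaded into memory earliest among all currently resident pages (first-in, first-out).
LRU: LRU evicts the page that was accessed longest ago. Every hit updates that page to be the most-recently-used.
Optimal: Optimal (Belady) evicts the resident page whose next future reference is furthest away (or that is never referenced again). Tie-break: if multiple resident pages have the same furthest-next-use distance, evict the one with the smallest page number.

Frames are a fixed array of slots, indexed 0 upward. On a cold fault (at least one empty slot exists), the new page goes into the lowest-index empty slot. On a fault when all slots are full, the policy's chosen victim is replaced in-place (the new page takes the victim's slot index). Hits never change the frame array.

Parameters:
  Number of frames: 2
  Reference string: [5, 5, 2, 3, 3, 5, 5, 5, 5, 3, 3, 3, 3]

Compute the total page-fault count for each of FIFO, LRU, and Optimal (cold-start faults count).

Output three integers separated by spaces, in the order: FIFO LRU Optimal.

Answer: 4 4 3

Derivation:
--- FIFO ---
  step 0: ref 5 -> FAULT, frames=[5,-] (faults so far: 1)
  step 1: ref 5 -> HIT, frames=[5,-] (faults so far: 1)
  step 2: ref 2 -> FAULT, frames=[5,2] (faults so far: 2)
  step 3: ref 3 -> FAULT, evict 5, frames=[3,2] (faults so far: 3)
  step 4: ref 3 -> HIT, frames=[3,2] (faults so far: 3)
  step 5: ref 5 -> FAULT, evict 2, frames=[3,5] (faults so far: 4)
  step 6: ref 5 -> HIT, frames=[3,5] (faults so far: 4)
  step 7: ref 5 -> HIT, frames=[3,5] (faults so far: 4)
  step 8: ref 5 -> HIT, frames=[3,5] (faults so far: 4)
  step 9: ref 3 -> HIT, frames=[3,5] (faults so far: 4)
  step 10: ref 3 -> HIT, frames=[3,5] (faults so far: 4)
  step 11: ref 3 -> HIT, frames=[3,5] (faults so far: 4)
  step 12: ref 3 -> HIT, frames=[3,5] (faults so far: 4)
  FIFO total faults: 4
--- LRU ---
  step 0: ref 5 -> FAULT, frames=[5,-] (faults so far: 1)
  step 1: ref 5 -> HIT, frames=[5,-] (faults so far: 1)
  step 2: ref 2 -> FAULT, frames=[5,2] (faults so far: 2)
  step 3: ref 3 -> FAULT, evict 5, frames=[3,2] (faults so far: 3)
  step 4: ref 3 -> HIT, frames=[3,2] (faults so far: 3)
  step 5: ref 5 -> FAULT, evict 2, frames=[3,5] (faults so far: 4)
  step 6: ref 5 -> HIT, frames=[3,5] (faults so far: 4)
  step 7: ref 5 -> HIT, frames=[3,5] (faults so far: 4)
  step 8: ref 5 -> HIT, frames=[3,5] (faults so far: 4)
  step 9: ref 3 -> HIT, frames=[3,5] (faults so far: 4)
  step 10: ref 3 -> HIT, frames=[3,5] (faults so far: 4)
  step 11: ref 3 -> HIT, frames=[3,5] (faults so far: 4)
  step 12: ref 3 -> HIT, frames=[3,5] (faults so far: 4)
  LRU total faults: 4
--- Optimal ---
  step 0: ref 5 -> FAULT, frames=[5,-] (faults so far: 1)
  step 1: ref 5 -> HIT, frames=[5,-] (faults so far: 1)
  step 2: ref 2 -> FAULT, frames=[5,2] (faults so far: 2)
  step 3: ref 3 -> FAULT, evict 2, frames=[5,3] (faults so far: 3)
  step 4: ref 3 -> HIT, frames=[5,3] (faults so far: 3)
  step 5: ref 5 -> HIT, frames=[5,3] (faults so far: 3)
  step 6: ref 5 -> HIT, frames=[5,3] (faults so far: 3)
  step 7: ref 5 -> HIT, frames=[5,3] (faults so far: 3)
  step 8: ref 5 -> HIT, frames=[5,3] (faults so far: 3)
  step 9: ref 3 -> HIT, frames=[5,3] (faults so far: 3)
  step 10: ref 3 -> HIT, frames=[5,3] (faults so far: 3)
  step 11: ref 3 -> HIT, frames=[5,3] (faults so far: 3)
  step 12: ref 3 -> HIT, frames=[5,3] (faults so far: 3)
  Optimal total faults: 3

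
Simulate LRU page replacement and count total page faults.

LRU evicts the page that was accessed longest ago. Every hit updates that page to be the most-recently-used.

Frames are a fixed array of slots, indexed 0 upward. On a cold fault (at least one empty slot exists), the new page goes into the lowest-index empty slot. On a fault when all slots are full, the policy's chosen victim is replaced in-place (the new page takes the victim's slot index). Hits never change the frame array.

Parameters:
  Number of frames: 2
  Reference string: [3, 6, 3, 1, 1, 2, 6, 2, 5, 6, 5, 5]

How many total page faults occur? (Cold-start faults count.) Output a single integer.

Step 0: ref 3 → FAULT, frames=[3,-]
Step 1: ref 6 → FAULT, frames=[3,6]
Step 2: ref 3 → HIT, frames=[3,6]
Step 3: ref 1 → FAULT (evict 6), frames=[3,1]
Step 4: ref 1 → HIT, frames=[3,1]
Step 5: ref 2 → FAULT (evict 3), frames=[2,1]
Step 6: ref 6 → FAULT (evict 1), frames=[2,6]
Step 7: ref 2 → HIT, frames=[2,6]
Step 8: ref 5 → FAULT (evict 6), frames=[2,5]
Step 9: ref 6 → FAULT (evict 2), frames=[6,5]
Step 10: ref 5 → HIT, frames=[6,5]
Step 11: ref 5 → HIT, frames=[6,5]
Total faults: 7

Answer: 7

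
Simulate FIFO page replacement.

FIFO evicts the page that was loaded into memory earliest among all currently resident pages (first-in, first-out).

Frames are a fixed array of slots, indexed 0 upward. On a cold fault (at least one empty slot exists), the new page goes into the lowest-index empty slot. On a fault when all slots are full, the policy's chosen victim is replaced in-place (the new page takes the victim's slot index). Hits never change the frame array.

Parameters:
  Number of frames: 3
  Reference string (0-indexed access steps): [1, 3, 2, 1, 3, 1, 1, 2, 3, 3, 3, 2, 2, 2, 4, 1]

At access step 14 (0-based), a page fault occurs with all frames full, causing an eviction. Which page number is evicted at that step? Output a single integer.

Step 0: ref 1 -> FAULT, frames=[1,-,-]
Step 1: ref 3 -> FAULT, frames=[1,3,-]
Step 2: ref 2 -> FAULT, frames=[1,3,2]
Step 3: ref 1 -> HIT, frames=[1,3,2]
Step 4: ref 3 -> HIT, frames=[1,3,2]
Step 5: ref 1 -> HIT, frames=[1,3,2]
Step 6: ref 1 -> HIT, frames=[1,3,2]
Step 7: ref 2 -> HIT, frames=[1,3,2]
Step 8: ref 3 -> HIT, frames=[1,3,2]
Step 9: ref 3 -> HIT, frames=[1,3,2]
Step 10: ref 3 -> HIT, frames=[1,3,2]
Step 11: ref 2 -> HIT, frames=[1,3,2]
Step 12: ref 2 -> HIT, frames=[1,3,2]
Step 13: ref 2 -> HIT, frames=[1,3,2]
Step 14: ref 4 -> FAULT, evict 1, frames=[4,3,2]
At step 14: evicted page 1

Answer: 1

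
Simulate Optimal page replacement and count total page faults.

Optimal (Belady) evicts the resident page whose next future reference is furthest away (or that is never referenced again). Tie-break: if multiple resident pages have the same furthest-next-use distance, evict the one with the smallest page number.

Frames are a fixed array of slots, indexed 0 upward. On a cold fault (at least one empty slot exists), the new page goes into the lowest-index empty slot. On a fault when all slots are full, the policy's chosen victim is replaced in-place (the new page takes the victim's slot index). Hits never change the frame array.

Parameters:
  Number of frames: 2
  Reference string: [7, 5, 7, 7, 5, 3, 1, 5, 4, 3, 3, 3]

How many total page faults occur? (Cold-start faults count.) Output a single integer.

Answer: 6

Derivation:
Step 0: ref 7 → FAULT, frames=[7,-]
Step 1: ref 5 → FAULT, frames=[7,5]
Step 2: ref 7 → HIT, frames=[7,5]
Step 3: ref 7 → HIT, frames=[7,5]
Step 4: ref 5 → HIT, frames=[7,5]
Step 5: ref 3 → FAULT (evict 7), frames=[3,5]
Step 6: ref 1 → FAULT (evict 3), frames=[1,5]
Step 7: ref 5 → HIT, frames=[1,5]
Step 8: ref 4 → FAULT (evict 1), frames=[4,5]
Step 9: ref 3 → FAULT (evict 4), frames=[3,5]
Step 10: ref 3 → HIT, frames=[3,5]
Step 11: ref 3 → HIT, frames=[3,5]
Total faults: 6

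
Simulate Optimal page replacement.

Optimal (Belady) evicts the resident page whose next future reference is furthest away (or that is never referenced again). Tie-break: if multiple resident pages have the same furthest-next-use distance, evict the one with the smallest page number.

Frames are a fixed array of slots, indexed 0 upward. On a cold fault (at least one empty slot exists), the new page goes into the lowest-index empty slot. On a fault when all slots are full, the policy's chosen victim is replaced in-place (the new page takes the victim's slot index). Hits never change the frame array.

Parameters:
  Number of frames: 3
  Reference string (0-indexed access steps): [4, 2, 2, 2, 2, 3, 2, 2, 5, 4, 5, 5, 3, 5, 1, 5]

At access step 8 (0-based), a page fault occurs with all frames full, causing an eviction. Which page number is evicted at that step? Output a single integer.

Answer: 2

Derivation:
Step 0: ref 4 -> FAULT, frames=[4,-,-]
Step 1: ref 2 -> FAULT, frames=[4,2,-]
Step 2: ref 2 -> HIT, frames=[4,2,-]
Step 3: ref 2 -> HIT, frames=[4,2,-]
Step 4: ref 2 -> HIT, frames=[4,2,-]
Step 5: ref 3 -> FAULT, frames=[4,2,3]
Step 6: ref 2 -> HIT, frames=[4,2,3]
Step 7: ref 2 -> HIT, frames=[4,2,3]
Step 8: ref 5 -> FAULT, evict 2, frames=[4,5,3]
At step 8: evicted page 2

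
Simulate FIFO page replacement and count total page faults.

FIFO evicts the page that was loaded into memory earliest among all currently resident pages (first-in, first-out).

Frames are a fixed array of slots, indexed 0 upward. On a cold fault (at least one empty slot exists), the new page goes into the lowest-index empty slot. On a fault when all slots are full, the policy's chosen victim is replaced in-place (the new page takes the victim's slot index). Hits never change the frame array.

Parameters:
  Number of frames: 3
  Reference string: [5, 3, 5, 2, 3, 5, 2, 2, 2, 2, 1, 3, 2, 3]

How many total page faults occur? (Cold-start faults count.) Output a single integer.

Step 0: ref 5 → FAULT, frames=[5,-,-]
Step 1: ref 3 → FAULT, frames=[5,3,-]
Step 2: ref 5 → HIT, frames=[5,3,-]
Step 3: ref 2 → FAULT, frames=[5,3,2]
Step 4: ref 3 → HIT, frames=[5,3,2]
Step 5: ref 5 → HIT, frames=[5,3,2]
Step 6: ref 2 → HIT, frames=[5,3,2]
Step 7: ref 2 → HIT, frames=[5,3,2]
Step 8: ref 2 → HIT, frames=[5,3,2]
Step 9: ref 2 → HIT, frames=[5,3,2]
Step 10: ref 1 → FAULT (evict 5), frames=[1,3,2]
Step 11: ref 3 → HIT, frames=[1,3,2]
Step 12: ref 2 → HIT, frames=[1,3,2]
Step 13: ref 3 → HIT, frames=[1,3,2]
Total faults: 4

Answer: 4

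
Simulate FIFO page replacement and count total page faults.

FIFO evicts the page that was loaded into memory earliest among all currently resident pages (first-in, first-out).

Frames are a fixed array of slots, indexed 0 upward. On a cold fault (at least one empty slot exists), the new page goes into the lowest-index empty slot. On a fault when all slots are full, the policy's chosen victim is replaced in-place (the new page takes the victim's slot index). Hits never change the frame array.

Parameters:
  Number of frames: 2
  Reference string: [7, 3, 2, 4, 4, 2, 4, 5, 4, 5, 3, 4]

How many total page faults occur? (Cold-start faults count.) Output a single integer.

Step 0: ref 7 → FAULT, frames=[7,-]
Step 1: ref 3 → FAULT, frames=[7,3]
Step 2: ref 2 → FAULT (evict 7), frames=[2,3]
Step 3: ref 4 → FAULT (evict 3), frames=[2,4]
Step 4: ref 4 → HIT, frames=[2,4]
Step 5: ref 2 → HIT, frames=[2,4]
Step 6: ref 4 → HIT, frames=[2,4]
Step 7: ref 5 → FAULT (evict 2), frames=[5,4]
Step 8: ref 4 → HIT, frames=[5,4]
Step 9: ref 5 → HIT, frames=[5,4]
Step 10: ref 3 → FAULT (evict 4), frames=[5,3]
Step 11: ref 4 → FAULT (evict 5), frames=[4,3]
Total faults: 7

Answer: 7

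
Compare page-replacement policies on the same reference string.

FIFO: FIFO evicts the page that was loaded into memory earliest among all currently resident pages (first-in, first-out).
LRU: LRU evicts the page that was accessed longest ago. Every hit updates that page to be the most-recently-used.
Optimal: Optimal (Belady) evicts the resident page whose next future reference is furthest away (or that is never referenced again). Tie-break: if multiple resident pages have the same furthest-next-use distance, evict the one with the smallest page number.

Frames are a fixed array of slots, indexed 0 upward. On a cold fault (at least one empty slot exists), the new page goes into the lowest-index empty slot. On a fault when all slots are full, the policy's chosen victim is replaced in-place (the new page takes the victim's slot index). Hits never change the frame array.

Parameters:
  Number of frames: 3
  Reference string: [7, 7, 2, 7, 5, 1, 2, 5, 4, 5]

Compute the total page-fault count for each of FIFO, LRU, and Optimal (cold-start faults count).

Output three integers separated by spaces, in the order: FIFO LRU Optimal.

--- FIFO ---
  step 0: ref 7 -> FAULT, frames=[7,-,-] (faults so far: 1)
  step 1: ref 7 -> HIT, frames=[7,-,-] (faults so far: 1)
  step 2: ref 2 -> FAULT, frames=[7,2,-] (faults so far: 2)
  step 3: ref 7 -> HIT, frames=[7,2,-] (faults so far: 2)
  step 4: ref 5 -> FAULT, frames=[7,2,5] (faults so far: 3)
  step 5: ref 1 -> FAULT, evict 7, frames=[1,2,5] (faults so far: 4)
  step 6: ref 2 -> HIT, frames=[1,2,5] (faults so far: 4)
  step 7: ref 5 -> HIT, frames=[1,2,5] (faults so far: 4)
  step 8: ref 4 -> FAULT, evict 2, frames=[1,4,5] (faults so far: 5)
  step 9: ref 5 -> HIT, frames=[1,4,5] (faults so far: 5)
  FIFO total faults: 5
--- LRU ---
  step 0: ref 7 -> FAULT, frames=[7,-,-] (faults so far: 1)
  step 1: ref 7 -> HIT, frames=[7,-,-] (faults so far: 1)
  step 2: ref 2 -> FAULT, frames=[7,2,-] (faults so far: 2)
  step 3: ref 7 -> HIT, frames=[7,2,-] (faults so far: 2)
  step 4: ref 5 -> FAULT, frames=[7,2,5] (faults so far: 3)
  step 5: ref 1 -> FAULT, evict 2, frames=[7,1,5] (faults so far: 4)
  step 6: ref 2 -> FAULT, evict 7, frames=[2,1,5] (faults so far: 5)
  step 7: ref 5 -> HIT, frames=[2,1,5] (faults so far: 5)
  step 8: ref 4 -> FAULT, evict 1, frames=[2,4,5] (faults so far: 6)
  step 9: ref 5 -> HIT, frames=[2,4,5] (faults so far: 6)
  LRU total faults: 6
--- Optimal ---
  step 0: ref 7 -> FAULT, frames=[7,-,-] (faults so far: 1)
  step 1: ref 7 -> HIT, frames=[7,-,-] (faults so far: 1)
  step 2: ref 2 -> FAULT, frames=[7,2,-] (faults so far: 2)
  step 3: ref 7 -> HIT, frames=[7,2,-] (faults so far: 2)
  step 4: ref 5 -> FAULT, frames=[7,2,5] (faults so far: 3)
  step 5: ref 1 -> FAULT, evict 7, frames=[1,2,5] (faults so far: 4)
  step 6: ref 2 -> HIT, frames=[1,2,5] (faults so far: 4)
  step 7: ref 5 -> HIT, frames=[1,2,5] (faults so far: 4)
  step 8: ref 4 -> FAULT, evict 1, frames=[4,2,5] (faults so far: 5)
  step 9: ref 5 -> HIT, frames=[4,2,5] (faults so far: 5)
  Optimal total faults: 5

Answer: 5 6 5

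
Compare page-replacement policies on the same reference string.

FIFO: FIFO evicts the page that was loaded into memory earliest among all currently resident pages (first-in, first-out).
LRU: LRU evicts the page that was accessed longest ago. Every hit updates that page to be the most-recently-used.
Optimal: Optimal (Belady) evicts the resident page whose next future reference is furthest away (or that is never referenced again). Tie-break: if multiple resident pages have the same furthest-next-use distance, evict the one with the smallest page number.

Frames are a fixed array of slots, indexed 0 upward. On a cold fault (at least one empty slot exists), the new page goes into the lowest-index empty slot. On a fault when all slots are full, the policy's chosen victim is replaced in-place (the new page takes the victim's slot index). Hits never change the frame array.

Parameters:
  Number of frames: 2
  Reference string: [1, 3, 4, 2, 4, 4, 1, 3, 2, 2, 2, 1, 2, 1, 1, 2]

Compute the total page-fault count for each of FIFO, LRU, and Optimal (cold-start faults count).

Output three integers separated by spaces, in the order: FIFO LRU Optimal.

--- FIFO ---
  step 0: ref 1 -> FAULT, frames=[1,-] (faults so far: 1)
  step 1: ref 3 -> FAULT, frames=[1,3] (faults so far: 2)
  step 2: ref 4 -> FAULT, evict 1, frames=[4,3] (faults so far: 3)
  step 3: ref 2 -> FAULT, evict 3, frames=[4,2] (faults so far: 4)
  step 4: ref 4 -> HIT, frames=[4,2] (faults so far: 4)
  step 5: ref 4 -> HIT, frames=[4,2] (faults so far: 4)
  step 6: ref 1 -> FAULT, evict 4, frames=[1,2] (faults so far: 5)
  step 7: ref 3 -> FAULT, evict 2, frames=[1,3] (faults so far: 6)
  step 8: ref 2 -> FAULT, evict 1, frames=[2,3] (faults so far: 7)
  step 9: ref 2 -> HIT, frames=[2,3] (faults so far: 7)
  step 10: ref 2 -> HIT, frames=[2,3] (faults so far: 7)
  step 11: ref 1 -> FAULT, evict 3, frames=[2,1] (faults so far: 8)
  step 12: ref 2 -> HIT, frames=[2,1] (faults so far: 8)
  step 13: ref 1 -> HIT, frames=[2,1] (faults so far: 8)
  step 14: ref 1 -> HIT, frames=[2,1] (faults so far: 8)
  step 15: ref 2 -> HIT, frames=[2,1] (faults so far: 8)
  FIFO total faults: 8
--- LRU ---
  step 0: ref 1 -> FAULT, frames=[1,-] (faults so far: 1)
  step 1: ref 3 -> FAULT, frames=[1,3] (faults so far: 2)
  step 2: ref 4 -> FAULT, evict 1, frames=[4,3] (faults so far: 3)
  step 3: ref 2 -> FAULT, evict 3, frames=[4,2] (faults so far: 4)
  step 4: ref 4 -> HIT, frames=[4,2] (faults so far: 4)
  step 5: ref 4 -> HIT, frames=[4,2] (faults so far: 4)
  step 6: ref 1 -> FAULT, evict 2, frames=[4,1] (faults so far: 5)
  step 7: ref 3 -> FAULT, evict 4, frames=[3,1] (faults so far: 6)
  step 8: ref 2 -> FAULT, evict 1, frames=[3,2] (faults so far: 7)
  step 9: ref 2 -> HIT, frames=[3,2] (faults so far: 7)
  step 10: ref 2 -> HIT, frames=[3,2] (faults so far: 7)
  step 11: ref 1 -> FAULT, evict 3, frames=[1,2] (faults so far: 8)
  step 12: ref 2 -> HIT, frames=[1,2] (faults so far: 8)
  step 13: ref 1 -> HIT, frames=[1,2] (faults so far: 8)
  step 14: ref 1 -> HIT, frames=[1,2] (faults so far: 8)
  step 15: ref 2 -> HIT, frames=[1,2] (faults so far: 8)
  LRU total faults: 8
--- Optimal ---
  step 0: ref 1 -> FAULT, frames=[1,-] (faults so far: 1)
  step 1: ref 3 -> FAULT, frames=[1,3] (faults so far: 2)
  step 2: ref 4 -> FAULT, evict 3, frames=[1,4] (faults so far: 3)
  step 3: ref 2 -> FAULT, evict 1, frames=[2,4] (faults so far: 4)
  step 4: ref 4 -> HIT, frames=[2,4] (faults so far: 4)
  step 5: ref 4 -> HIT, frames=[2,4] (faults so far: 4)
  step 6: ref 1 -> FAULT, evict 4, frames=[2,1] (faults so far: 5)
  step 7: ref 3 -> FAULT, evict 1, frames=[2,3] (faults so far: 6)
  step 8: ref 2 -> HIT, frames=[2,3] (faults so far: 6)
  step 9: ref 2 -> HIT, frames=[2,3] (faults so far: 6)
  step 10: ref 2 -> HIT, frames=[2,3] (faults so far: 6)
  step 11: ref 1 -> FAULT, evict 3, frames=[2,1] (faults so far: 7)
  step 12: ref 2 -> HIT, frames=[2,1] (faults so far: 7)
  step 13: ref 1 -> HIT, frames=[2,1] (faults so far: 7)
  step 14: ref 1 -> HIT, frames=[2,1] (faults so far: 7)
  step 15: ref 2 -> HIT, frames=[2,1] (faults so far: 7)
  Optimal total faults: 7

Answer: 8 8 7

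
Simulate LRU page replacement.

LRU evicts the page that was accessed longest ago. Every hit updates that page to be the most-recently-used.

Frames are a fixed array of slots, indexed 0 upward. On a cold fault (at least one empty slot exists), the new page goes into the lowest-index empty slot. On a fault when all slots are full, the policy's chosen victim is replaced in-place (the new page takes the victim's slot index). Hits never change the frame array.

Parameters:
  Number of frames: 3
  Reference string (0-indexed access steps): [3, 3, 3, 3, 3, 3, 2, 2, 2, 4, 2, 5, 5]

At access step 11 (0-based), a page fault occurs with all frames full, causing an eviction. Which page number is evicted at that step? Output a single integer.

Answer: 3

Derivation:
Step 0: ref 3 -> FAULT, frames=[3,-,-]
Step 1: ref 3 -> HIT, frames=[3,-,-]
Step 2: ref 3 -> HIT, frames=[3,-,-]
Step 3: ref 3 -> HIT, frames=[3,-,-]
Step 4: ref 3 -> HIT, frames=[3,-,-]
Step 5: ref 3 -> HIT, frames=[3,-,-]
Step 6: ref 2 -> FAULT, frames=[3,2,-]
Step 7: ref 2 -> HIT, frames=[3,2,-]
Step 8: ref 2 -> HIT, frames=[3,2,-]
Step 9: ref 4 -> FAULT, frames=[3,2,4]
Step 10: ref 2 -> HIT, frames=[3,2,4]
Step 11: ref 5 -> FAULT, evict 3, frames=[5,2,4]
At step 11: evicted page 3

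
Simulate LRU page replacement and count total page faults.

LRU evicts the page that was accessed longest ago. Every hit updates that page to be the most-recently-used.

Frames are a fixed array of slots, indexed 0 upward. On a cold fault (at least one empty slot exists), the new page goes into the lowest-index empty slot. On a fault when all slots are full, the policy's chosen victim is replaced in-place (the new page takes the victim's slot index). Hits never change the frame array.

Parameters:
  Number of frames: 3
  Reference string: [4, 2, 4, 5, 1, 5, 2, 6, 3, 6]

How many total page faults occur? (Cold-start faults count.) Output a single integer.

Step 0: ref 4 → FAULT, frames=[4,-,-]
Step 1: ref 2 → FAULT, frames=[4,2,-]
Step 2: ref 4 → HIT, frames=[4,2,-]
Step 3: ref 5 → FAULT, frames=[4,2,5]
Step 4: ref 1 → FAULT (evict 2), frames=[4,1,5]
Step 5: ref 5 → HIT, frames=[4,1,5]
Step 6: ref 2 → FAULT (evict 4), frames=[2,1,5]
Step 7: ref 6 → FAULT (evict 1), frames=[2,6,5]
Step 8: ref 3 → FAULT (evict 5), frames=[2,6,3]
Step 9: ref 6 → HIT, frames=[2,6,3]
Total faults: 7

Answer: 7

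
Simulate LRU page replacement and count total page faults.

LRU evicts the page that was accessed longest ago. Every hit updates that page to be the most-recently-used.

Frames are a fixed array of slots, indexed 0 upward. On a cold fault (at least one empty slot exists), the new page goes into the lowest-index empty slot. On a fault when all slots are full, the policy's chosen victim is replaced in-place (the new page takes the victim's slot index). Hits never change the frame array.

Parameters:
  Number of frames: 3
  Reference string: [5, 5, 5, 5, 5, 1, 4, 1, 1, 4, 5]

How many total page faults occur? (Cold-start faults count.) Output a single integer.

Step 0: ref 5 → FAULT, frames=[5,-,-]
Step 1: ref 5 → HIT, frames=[5,-,-]
Step 2: ref 5 → HIT, frames=[5,-,-]
Step 3: ref 5 → HIT, frames=[5,-,-]
Step 4: ref 5 → HIT, frames=[5,-,-]
Step 5: ref 1 → FAULT, frames=[5,1,-]
Step 6: ref 4 → FAULT, frames=[5,1,4]
Step 7: ref 1 → HIT, frames=[5,1,4]
Step 8: ref 1 → HIT, frames=[5,1,4]
Step 9: ref 4 → HIT, frames=[5,1,4]
Step 10: ref 5 → HIT, frames=[5,1,4]
Total faults: 3

Answer: 3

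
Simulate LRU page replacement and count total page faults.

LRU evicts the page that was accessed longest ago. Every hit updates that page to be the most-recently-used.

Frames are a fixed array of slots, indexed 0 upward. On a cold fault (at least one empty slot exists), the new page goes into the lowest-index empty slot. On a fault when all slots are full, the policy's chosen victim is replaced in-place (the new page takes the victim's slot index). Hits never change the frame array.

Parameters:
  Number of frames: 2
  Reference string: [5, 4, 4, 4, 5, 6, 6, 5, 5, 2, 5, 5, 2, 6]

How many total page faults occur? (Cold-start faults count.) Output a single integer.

Answer: 5

Derivation:
Step 0: ref 5 → FAULT, frames=[5,-]
Step 1: ref 4 → FAULT, frames=[5,4]
Step 2: ref 4 → HIT, frames=[5,4]
Step 3: ref 4 → HIT, frames=[5,4]
Step 4: ref 5 → HIT, frames=[5,4]
Step 5: ref 6 → FAULT (evict 4), frames=[5,6]
Step 6: ref 6 → HIT, frames=[5,6]
Step 7: ref 5 → HIT, frames=[5,6]
Step 8: ref 5 → HIT, frames=[5,6]
Step 9: ref 2 → FAULT (evict 6), frames=[5,2]
Step 10: ref 5 → HIT, frames=[5,2]
Step 11: ref 5 → HIT, frames=[5,2]
Step 12: ref 2 → HIT, frames=[5,2]
Step 13: ref 6 → FAULT (evict 5), frames=[6,2]
Total faults: 5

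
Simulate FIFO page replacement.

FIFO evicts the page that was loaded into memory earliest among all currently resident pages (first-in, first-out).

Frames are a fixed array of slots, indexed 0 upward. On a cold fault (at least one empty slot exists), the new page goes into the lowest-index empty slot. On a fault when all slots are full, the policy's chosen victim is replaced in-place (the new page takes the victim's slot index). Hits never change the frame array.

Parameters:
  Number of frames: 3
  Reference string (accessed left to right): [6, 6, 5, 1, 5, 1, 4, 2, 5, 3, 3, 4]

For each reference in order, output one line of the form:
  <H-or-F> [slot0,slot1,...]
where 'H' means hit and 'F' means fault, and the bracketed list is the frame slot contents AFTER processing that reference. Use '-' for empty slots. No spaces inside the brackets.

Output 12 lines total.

F [6,-,-]
H [6,-,-]
F [6,5,-]
F [6,5,1]
H [6,5,1]
H [6,5,1]
F [4,5,1]
F [4,2,1]
F [4,2,5]
F [3,2,5]
H [3,2,5]
F [3,4,5]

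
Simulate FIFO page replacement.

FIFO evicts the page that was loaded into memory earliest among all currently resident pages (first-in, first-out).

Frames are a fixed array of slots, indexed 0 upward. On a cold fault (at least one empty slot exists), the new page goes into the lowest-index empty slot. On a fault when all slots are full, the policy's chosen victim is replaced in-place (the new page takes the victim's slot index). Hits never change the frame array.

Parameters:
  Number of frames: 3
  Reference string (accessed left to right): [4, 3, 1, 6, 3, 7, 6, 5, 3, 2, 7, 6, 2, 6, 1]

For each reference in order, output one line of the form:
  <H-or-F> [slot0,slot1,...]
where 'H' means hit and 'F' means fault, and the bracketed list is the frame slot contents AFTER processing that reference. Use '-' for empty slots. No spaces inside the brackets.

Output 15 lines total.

F [4,-,-]
F [4,3,-]
F [4,3,1]
F [6,3,1]
H [6,3,1]
F [6,7,1]
H [6,7,1]
F [6,7,5]
F [3,7,5]
F [3,2,5]
F [3,2,7]
F [6,2,7]
H [6,2,7]
H [6,2,7]
F [6,1,7]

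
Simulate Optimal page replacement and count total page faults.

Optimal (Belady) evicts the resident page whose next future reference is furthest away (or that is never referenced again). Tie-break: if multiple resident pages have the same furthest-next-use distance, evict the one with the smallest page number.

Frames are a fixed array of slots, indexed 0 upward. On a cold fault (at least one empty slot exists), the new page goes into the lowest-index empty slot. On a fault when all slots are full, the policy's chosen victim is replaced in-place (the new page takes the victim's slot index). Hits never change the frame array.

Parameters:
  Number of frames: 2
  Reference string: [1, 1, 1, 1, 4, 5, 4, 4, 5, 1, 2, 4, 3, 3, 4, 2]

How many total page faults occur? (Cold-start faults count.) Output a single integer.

Answer: 7

Derivation:
Step 0: ref 1 → FAULT, frames=[1,-]
Step 1: ref 1 → HIT, frames=[1,-]
Step 2: ref 1 → HIT, frames=[1,-]
Step 3: ref 1 → HIT, frames=[1,-]
Step 4: ref 4 → FAULT, frames=[1,4]
Step 5: ref 5 → FAULT (evict 1), frames=[5,4]
Step 6: ref 4 → HIT, frames=[5,4]
Step 7: ref 4 → HIT, frames=[5,4]
Step 8: ref 5 → HIT, frames=[5,4]
Step 9: ref 1 → FAULT (evict 5), frames=[1,4]
Step 10: ref 2 → FAULT (evict 1), frames=[2,4]
Step 11: ref 4 → HIT, frames=[2,4]
Step 12: ref 3 → FAULT (evict 2), frames=[3,4]
Step 13: ref 3 → HIT, frames=[3,4]
Step 14: ref 4 → HIT, frames=[3,4]
Step 15: ref 2 → FAULT (evict 3), frames=[2,4]
Total faults: 7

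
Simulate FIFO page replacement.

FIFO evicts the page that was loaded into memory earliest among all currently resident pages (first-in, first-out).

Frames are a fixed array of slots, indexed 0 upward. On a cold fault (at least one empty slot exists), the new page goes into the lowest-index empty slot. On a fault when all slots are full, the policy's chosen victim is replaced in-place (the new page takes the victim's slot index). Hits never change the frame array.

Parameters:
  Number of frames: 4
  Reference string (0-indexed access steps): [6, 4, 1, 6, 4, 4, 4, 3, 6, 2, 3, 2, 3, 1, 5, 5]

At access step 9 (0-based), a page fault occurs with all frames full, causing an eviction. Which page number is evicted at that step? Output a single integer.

Answer: 6

Derivation:
Step 0: ref 6 -> FAULT, frames=[6,-,-,-]
Step 1: ref 4 -> FAULT, frames=[6,4,-,-]
Step 2: ref 1 -> FAULT, frames=[6,4,1,-]
Step 3: ref 6 -> HIT, frames=[6,4,1,-]
Step 4: ref 4 -> HIT, frames=[6,4,1,-]
Step 5: ref 4 -> HIT, frames=[6,4,1,-]
Step 6: ref 4 -> HIT, frames=[6,4,1,-]
Step 7: ref 3 -> FAULT, frames=[6,4,1,3]
Step 8: ref 6 -> HIT, frames=[6,4,1,3]
Step 9: ref 2 -> FAULT, evict 6, frames=[2,4,1,3]
At step 9: evicted page 6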